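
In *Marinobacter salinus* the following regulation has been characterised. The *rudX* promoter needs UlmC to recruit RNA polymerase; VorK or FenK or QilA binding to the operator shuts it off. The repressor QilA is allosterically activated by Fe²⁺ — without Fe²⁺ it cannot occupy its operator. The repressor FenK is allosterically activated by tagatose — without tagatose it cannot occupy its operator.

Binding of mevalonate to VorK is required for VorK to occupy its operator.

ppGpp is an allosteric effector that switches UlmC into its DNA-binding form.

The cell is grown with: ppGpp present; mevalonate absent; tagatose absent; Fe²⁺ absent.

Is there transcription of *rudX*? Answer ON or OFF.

ON

Mevalonate is absent, so VorK is inactive.
ppGpp is present, so UlmC is active.
Tagatose is absent, so FenK is inactive.
Fe²⁺ is absent, so QilA is inactive.
No repressor is bound and UlmC is active, so *rudX* is transcribed.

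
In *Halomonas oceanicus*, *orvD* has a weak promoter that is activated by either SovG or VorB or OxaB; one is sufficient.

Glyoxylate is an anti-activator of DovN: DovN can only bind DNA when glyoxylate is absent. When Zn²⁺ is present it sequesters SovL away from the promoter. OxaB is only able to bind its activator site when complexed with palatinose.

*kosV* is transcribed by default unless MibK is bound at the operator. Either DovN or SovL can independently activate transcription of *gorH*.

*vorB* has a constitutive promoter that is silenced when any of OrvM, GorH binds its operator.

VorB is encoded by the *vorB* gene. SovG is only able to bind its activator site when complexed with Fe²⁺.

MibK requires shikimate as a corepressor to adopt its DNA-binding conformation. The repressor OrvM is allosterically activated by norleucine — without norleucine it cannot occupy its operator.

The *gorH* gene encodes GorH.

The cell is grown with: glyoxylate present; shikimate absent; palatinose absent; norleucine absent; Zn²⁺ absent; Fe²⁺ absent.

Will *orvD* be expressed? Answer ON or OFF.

Fe²⁺ is absent, so SovG is inactive.
Norleucine is absent, so OrvM is inactive.
Glyoxylate is present, so DovN is inactive.
Zn²⁺ is absent, so SovL is active.
Activator SovL is present, so *gorH* is transcribed.
So GorH is produced and active.
With repressor GorH bound, *vorB* is not transcribed.
So VorB is not produced.
Palatinose is absent, so OxaB is inactive.
No activator is available at the *orvD* promoter, so *orvD* is not transcribed.

OFF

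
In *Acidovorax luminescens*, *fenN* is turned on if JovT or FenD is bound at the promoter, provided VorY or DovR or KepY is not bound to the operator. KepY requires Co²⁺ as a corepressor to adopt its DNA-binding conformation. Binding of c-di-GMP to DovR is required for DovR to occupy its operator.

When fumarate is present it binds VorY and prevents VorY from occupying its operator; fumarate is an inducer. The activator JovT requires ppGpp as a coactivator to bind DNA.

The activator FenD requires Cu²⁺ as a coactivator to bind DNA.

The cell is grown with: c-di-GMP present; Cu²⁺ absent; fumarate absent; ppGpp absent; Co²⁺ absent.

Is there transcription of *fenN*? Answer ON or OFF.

OFF

ppGpp is absent, so JovT is inactive.
Fumarate is absent, so VorY is active.
Cu²⁺ is absent, so FenD is inactive.
c-di-GMP is present, so DovR is active.
Co²⁺ is absent, so KepY is inactive.
With repressor VorY bound, *fenN* is not transcribed.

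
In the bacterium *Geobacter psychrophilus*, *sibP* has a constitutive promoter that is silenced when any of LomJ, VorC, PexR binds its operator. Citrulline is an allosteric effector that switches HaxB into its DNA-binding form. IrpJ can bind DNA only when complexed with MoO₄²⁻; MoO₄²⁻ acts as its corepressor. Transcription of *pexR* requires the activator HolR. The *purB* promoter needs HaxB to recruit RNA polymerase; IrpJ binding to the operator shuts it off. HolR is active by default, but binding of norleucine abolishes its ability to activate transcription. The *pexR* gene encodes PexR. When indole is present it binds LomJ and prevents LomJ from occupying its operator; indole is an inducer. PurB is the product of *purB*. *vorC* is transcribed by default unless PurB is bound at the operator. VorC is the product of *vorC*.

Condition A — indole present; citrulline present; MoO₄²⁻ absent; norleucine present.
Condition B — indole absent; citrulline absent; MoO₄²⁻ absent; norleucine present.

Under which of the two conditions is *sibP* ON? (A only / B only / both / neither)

Condition A:
Indole is present, so LomJ is inactive.
Citrulline is present, so HaxB is active.
MoO₄²⁻ is absent, so IrpJ is inactive.
No repressor is bound and HaxB is active, so *purB* is transcribed.
So PurB is produced and active.
With repressor PurB bound, *vorC* is not transcribed.
So VorC is not produced.
Norleucine is present, so HolR is inactive.
Required activator HolR is absent, so *pexR* is not transcribed.
So PexR is not produced.
With no repressor bound, *sibP* is transcribed.
→ *sibP* is ON in A.
Condition B:
Indole is absent, so LomJ is active.
Citrulline is absent, so HaxB is inactive.
MoO₄²⁻ is absent, so IrpJ is inactive.
Required activator HaxB is absent, so *purB* is not transcribed.
So PurB is not produced.
With no repressor bound, *vorC* is transcribed.
So VorC is produced and active.
Norleucine is present, so HolR is inactive.
Required activator HolR is absent, so *pexR* is not transcribed.
So PexR is not produced.
With repressor LomJ bound, *sibP* is not transcribed.
→ *sibP* is OFF in B.

A only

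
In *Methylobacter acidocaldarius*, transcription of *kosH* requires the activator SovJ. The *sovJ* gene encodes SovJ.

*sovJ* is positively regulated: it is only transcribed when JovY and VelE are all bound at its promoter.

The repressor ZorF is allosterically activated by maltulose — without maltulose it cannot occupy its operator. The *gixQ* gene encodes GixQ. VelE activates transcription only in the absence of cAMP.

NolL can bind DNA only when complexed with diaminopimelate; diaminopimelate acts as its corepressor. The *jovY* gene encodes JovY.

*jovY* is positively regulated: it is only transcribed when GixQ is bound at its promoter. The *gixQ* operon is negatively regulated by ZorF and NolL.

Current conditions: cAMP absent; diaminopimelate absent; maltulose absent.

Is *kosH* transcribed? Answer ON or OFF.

Maltulose is absent, so ZorF is inactive.
Diaminopimelate is absent, so NolL is inactive.
With no repressor bound, *gixQ* is transcribed.
So GixQ is produced and active.
No repressor is bound and GixQ is active, so *jovY* is transcribed.
So JovY is produced and active.
cAMP is absent, so VelE is active.
No repressor is bound and JovY and VelE are active, so *sovJ* is transcribed.
So SovJ is produced and active.
No repressor is bound and SovJ is active, so *kosH* is transcribed.

ON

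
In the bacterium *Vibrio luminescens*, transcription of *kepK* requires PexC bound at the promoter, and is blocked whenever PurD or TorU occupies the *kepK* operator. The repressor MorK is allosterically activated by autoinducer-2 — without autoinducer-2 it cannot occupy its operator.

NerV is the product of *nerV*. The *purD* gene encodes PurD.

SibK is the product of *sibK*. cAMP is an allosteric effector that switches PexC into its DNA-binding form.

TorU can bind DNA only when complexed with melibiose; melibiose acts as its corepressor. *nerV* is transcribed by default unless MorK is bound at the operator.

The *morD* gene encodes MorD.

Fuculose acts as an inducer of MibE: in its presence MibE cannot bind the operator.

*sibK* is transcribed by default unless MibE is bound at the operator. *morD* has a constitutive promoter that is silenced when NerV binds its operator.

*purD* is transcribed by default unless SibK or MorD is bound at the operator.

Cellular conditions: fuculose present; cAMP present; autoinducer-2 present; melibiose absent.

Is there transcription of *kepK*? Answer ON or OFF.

cAMP is present, so PexC is active.
Fuculose is present, so MibE is inactive.
With no repressor bound, *sibK* is transcribed.
So SibK is produced and active.
Autoinducer-2 is present, so MorK is active.
With repressor MorK bound, *nerV* is not transcribed.
So NerV is not produced.
With no repressor bound, *morD* is transcribed.
So MorD is produced and active.
With repressor SibK bound, *purD* is not transcribed.
So PurD is not produced.
Melibiose is absent, so TorU is inactive.
No repressor is bound and PexC is active, so *kepK* is transcribed.

ON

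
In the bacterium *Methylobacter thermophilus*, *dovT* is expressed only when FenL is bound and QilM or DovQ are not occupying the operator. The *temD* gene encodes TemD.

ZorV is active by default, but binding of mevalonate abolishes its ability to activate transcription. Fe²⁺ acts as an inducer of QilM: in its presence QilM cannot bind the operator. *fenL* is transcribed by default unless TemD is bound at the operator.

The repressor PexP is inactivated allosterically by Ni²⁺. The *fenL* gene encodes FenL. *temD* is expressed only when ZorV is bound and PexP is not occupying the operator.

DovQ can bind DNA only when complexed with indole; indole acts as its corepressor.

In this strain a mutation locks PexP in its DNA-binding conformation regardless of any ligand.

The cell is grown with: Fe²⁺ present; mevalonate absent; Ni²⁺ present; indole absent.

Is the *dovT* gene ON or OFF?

Mevalonate is absent, so ZorV is active.
PexP is constitutively active in this strain.
With repressor PexP bound, *temD* is not transcribed.
So TemD is not produced.
With no repressor bound, *fenL* is transcribed.
So FenL is produced and active.
Fe²⁺ is present, so QilM is inactive.
Indole is absent, so DovQ is inactive.
No repressor is bound and FenL is active, so *dovT* is transcribed.

ON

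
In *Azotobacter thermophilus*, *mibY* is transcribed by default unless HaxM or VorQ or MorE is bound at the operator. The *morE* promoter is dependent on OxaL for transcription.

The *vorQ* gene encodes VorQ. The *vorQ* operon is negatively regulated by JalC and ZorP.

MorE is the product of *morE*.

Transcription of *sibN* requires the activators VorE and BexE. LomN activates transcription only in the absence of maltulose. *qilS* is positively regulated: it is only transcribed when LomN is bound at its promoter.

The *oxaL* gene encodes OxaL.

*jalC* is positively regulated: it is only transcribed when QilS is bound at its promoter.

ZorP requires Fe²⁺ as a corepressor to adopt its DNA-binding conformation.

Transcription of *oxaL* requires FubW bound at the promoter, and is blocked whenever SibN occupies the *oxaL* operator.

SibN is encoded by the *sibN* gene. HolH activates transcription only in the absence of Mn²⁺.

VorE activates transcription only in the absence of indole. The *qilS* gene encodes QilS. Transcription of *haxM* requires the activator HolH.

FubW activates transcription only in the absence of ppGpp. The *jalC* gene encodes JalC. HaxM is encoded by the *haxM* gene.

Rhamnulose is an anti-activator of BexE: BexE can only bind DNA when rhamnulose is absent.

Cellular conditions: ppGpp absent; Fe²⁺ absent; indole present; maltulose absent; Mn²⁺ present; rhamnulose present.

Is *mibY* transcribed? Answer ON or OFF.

OFF

Mn²⁺ is present, so HolH is inactive.
Required activator HolH is absent, so *haxM* is not transcribed.
So HaxM is not produced.
Maltulose is absent, so LomN is active.
No repressor is bound and LomN is active, so *qilS* is transcribed.
So QilS is produced and active.
No repressor is bound and QilS is active, so *jalC* is transcribed.
So JalC is produced and active.
Fe²⁺ is absent, so ZorP is inactive.
With repressor JalC bound, *vorQ* is not transcribed.
So VorQ is not produced.
Indole is present, so VorE is inactive.
Rhamnulose is present, so BexE is inactive.
Required activator VorE is absent, so *sibN* is not transcribed.
So SibN is not produced.
ppGpp is absent, so FubW is active.
No repressor is bound and FubW is active, so *oxaL* is transcribed.
So OxaL is produced and active.
No repressor is bound and OxaL is active, so *morE* is transcribed.
So MorE is produced and active.
With repressor MorE bound, *mibY* is not transcribed.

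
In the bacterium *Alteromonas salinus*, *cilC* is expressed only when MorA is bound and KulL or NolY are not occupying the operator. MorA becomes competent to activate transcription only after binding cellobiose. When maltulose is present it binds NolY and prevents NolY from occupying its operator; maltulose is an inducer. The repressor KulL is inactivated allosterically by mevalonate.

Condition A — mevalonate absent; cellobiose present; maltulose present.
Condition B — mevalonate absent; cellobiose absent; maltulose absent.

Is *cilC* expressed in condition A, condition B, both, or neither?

Condition A:
Mevalonate is absent, so KulL is active.
Cellobiose is present, so MorA is active.
Maltulose is present, so NolY is inactive.
With repressor KulL bound, *cilC* is not transcribed.
→ *cilC* is OFF in A.
Condition B:
Mevalonate is absent, so KulL is active.
Cellobiose is absent, so MorA is inactive.
Maltulose is absent, so NolY is active.
With repressor KulL bound, *cilC* is not transcribed.
→ *cilC* is OFF in B.

neither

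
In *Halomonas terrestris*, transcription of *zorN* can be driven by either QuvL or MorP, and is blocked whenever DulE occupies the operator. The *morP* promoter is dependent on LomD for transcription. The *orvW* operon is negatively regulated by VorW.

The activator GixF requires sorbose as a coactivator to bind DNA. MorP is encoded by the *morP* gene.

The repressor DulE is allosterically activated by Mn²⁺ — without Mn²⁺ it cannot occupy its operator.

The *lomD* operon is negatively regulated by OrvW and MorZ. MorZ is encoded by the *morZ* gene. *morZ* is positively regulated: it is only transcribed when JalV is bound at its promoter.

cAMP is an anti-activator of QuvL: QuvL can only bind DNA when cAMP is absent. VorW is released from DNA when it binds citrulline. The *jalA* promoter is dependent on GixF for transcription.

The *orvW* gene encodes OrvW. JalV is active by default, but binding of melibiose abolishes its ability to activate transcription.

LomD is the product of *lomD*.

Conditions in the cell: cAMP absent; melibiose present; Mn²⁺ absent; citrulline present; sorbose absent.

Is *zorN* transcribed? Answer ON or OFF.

cAMP is absent, so QuvL is active.
Citrulline is present, so VorW is inactive.
With no repressor bound, *orvW* is transcribed.
So OrvW is produced and active.
Melibiose is present, so JalV is inactive.
Required activator JalV is absent, so *morZ* is not transcribed.
So MorZ is not produced.
With repressor OrvW bound, *lomD* is not transcribed.
So LomD is not produced.
Required activator LomD is absent, so *morP* is not transcribed.
So MorP is not produced.
Mn²⁺ is absent, so DulE is inactive.
Activator QuvL is present, so *zorN* is transcribed.

ON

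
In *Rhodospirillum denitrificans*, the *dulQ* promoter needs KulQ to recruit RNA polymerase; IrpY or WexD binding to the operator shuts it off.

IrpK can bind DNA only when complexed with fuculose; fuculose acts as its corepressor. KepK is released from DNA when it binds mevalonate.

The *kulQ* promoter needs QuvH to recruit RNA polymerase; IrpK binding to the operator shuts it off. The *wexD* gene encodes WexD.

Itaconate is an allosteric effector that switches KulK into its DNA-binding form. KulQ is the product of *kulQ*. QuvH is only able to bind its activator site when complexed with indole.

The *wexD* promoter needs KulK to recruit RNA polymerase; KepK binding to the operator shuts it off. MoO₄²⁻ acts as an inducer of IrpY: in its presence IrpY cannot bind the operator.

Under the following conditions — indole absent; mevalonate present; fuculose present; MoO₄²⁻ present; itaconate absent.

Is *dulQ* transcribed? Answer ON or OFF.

OFF

Indole is absent, so QuvH is inactive.
Fuculose is present, so IrpK is active.
With repressor IrpK bound, *kulQ* is not transcribed.
So KulQ is not produced.
MoO₄²⁻ is present, so IrpY is inactive.
Mevalonate is present, so KepK is inactive.
Itaconate is absent, so KulK is inactive.
Required activator KulK is absent, so *wexD* is not transcribed.
So WexD is not produced.
Required activator KulQ is absent, so *dulQ* is not transcribed.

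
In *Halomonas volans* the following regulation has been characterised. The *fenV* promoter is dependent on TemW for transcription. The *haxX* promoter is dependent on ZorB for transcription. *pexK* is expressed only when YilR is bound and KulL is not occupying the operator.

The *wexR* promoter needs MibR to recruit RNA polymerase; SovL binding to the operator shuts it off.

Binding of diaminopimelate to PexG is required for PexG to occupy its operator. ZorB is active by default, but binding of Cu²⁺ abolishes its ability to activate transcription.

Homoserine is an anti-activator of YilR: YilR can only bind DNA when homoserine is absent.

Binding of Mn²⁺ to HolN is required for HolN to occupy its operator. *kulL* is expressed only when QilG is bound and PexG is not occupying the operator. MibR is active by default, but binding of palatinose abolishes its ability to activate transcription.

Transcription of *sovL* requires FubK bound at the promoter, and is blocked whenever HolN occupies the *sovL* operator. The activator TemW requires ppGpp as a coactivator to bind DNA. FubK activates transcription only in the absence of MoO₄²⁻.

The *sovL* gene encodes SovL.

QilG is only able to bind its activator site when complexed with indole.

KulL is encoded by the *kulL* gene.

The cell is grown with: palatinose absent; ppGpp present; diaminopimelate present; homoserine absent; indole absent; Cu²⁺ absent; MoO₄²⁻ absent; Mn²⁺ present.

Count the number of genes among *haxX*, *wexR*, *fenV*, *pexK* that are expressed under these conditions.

4

Cu²⁺ is absent, so ZorB is active.
No repressor is bound and ZorB is active, so *haxX* is transcribed.
→ *haxX* is ON.
Palatinose is absent, so MibR is active.
Mn²⁺ is present, so HolN is active.
MoO₄²⁻ is absent, so FubK is active.
With repressor HolN bound, *sovL* is not transcribed.
So SovL is not produced.
No repressor is bound and MibR is active, so *wexR* is transcribed.
→ *wexR* is ON.
ppGpp is present, so TemW is active.
No repressor is bound and TemW is active, so *fenV* is transcribed.
→ *fenV* is ON.
Homoserine is absent, so YilR is active.
Indole is absent, so QilG is inactive.
Diaminopimelate is present, so PexG is active.
With repressor PexG bound, *kulL* is not transcribed.
So KulL is not produced.
No repressor is bound and YilR is active, so *pexK* is transcribed.
→ *pexK* is ON.
4 of the 4 genes are transcribed.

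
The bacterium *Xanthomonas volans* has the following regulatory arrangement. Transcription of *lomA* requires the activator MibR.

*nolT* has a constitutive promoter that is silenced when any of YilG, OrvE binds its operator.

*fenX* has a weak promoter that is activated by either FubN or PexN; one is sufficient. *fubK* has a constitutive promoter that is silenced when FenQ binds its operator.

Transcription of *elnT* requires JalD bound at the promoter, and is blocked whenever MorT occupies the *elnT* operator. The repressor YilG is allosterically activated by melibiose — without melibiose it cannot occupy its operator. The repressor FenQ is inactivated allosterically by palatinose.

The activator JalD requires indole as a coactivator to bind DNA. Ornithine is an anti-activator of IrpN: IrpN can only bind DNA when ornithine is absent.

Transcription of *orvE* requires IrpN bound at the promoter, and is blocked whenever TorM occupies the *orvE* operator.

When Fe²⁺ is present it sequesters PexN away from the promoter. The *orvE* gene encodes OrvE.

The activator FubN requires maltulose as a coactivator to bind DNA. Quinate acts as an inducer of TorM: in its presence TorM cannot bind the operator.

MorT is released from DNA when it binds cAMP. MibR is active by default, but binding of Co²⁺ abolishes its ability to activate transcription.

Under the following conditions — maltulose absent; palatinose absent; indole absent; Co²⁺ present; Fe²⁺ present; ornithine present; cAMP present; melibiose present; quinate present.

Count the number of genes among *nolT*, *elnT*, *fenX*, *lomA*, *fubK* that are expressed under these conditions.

0

Melibiose is present, so YilG is active.
Ornithine is present, so IrpN is inactive.
Quinate is present, so TorM is inactive.
Required activator IrpN is absent, so *orvE* is not transcribed.
So OrvE is not produced.
With repressor YilG bound, *nolT* is not transcribed.
→ *nolT* is OFF.
cAMP is present, so MorT is inactive.
Indole is absent, so JalD is inactive.
Required activator JalD is absent, so *elnT* is not transcribed.
→ *elnT* is OFF.
Maltulose is absent, so FubN is inactive.
Fe²⁺ is present, so PexN is inactive.
No activator is available at the *fenX* promoter, so *fenX* is not transcribed.
→ *fenX* is OFF.
Co²⁺ is present, so MibR is inactive.
Required activator MibR is absent, so *lomA* is not transcribed.
→ *lomA* is OFF.
Palatinose is absent, so FenQ is active.
With repressor FenQ bound, *fubK* is not transcribed.
→ *fubK* is OFF.
0 of the 5 genes are transcribed.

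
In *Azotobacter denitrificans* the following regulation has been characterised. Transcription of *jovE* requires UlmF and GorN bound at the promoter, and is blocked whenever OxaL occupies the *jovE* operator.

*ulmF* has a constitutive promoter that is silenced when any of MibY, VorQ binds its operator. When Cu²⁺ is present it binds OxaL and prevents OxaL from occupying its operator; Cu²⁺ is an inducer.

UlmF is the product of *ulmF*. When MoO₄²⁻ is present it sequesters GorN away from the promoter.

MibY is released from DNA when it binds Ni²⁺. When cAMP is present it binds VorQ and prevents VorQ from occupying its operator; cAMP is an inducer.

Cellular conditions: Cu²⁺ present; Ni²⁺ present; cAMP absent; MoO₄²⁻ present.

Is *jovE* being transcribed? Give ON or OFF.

OFF

Ni²⁺ is present, so MibY is inactive.
cAMP is absent, so VorQ is active.
With repressor VorQ bound, *ulmF* is not transcribed.
So UlmF is not produced.
Cu²⁺ is present, so OxaL is inactive.
MoO₄²⁻ is present, so GorN is inactive.
Required activator UlmF is absent, so *jovE* is not transcribed.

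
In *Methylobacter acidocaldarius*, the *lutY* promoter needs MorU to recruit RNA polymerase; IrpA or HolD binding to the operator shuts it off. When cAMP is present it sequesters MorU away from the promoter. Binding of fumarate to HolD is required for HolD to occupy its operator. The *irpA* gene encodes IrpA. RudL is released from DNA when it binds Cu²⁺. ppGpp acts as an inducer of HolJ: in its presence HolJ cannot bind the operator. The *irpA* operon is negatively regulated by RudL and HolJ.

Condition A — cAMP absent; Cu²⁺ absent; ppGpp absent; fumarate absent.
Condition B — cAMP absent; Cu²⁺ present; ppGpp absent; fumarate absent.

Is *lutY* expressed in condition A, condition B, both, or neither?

Condition A:
cAMP is absent, so MorU is active.
Cu²⁺ is absent, so RudL is active.
ppGpp is absent, so HolJ is active.
With repressor RudL bound, *irpA* is not transcribed.
So IrpA is not produced.
Fumarate is absent, so HolD is inactive.
No repressor is bound and MorU is active, so *lutY* is transcribed.
→ *lutY* is ON in A.
Condition B:
cAMP is absent, so MorU is active.
Cu²⁺ is present, so RudL is inactive.
ppGpp is absent, so HolJ is active.
With repressor HolJ bound, *irpA* is not transcribed.
So IrpA is not produced.
Fumarate is absent, so HolD is inactive.
No repressor is bound and MorU is active, so *lutY* is transcribed.
→ *lutY* is ON in B.

both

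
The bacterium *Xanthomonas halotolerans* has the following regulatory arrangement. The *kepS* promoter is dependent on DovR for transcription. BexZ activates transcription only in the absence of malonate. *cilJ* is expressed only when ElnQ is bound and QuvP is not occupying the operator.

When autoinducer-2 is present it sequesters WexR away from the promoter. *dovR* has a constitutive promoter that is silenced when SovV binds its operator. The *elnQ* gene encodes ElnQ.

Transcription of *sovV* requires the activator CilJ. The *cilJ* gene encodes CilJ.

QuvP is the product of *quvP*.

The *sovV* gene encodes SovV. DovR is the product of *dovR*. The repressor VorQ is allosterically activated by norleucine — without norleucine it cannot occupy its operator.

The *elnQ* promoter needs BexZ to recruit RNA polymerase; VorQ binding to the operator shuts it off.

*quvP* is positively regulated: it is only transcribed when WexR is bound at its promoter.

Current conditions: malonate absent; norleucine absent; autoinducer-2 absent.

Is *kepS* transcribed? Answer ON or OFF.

ON

Norleucine is absent, so VorQ is inactive.
Malonate is absent, so BexZ is active.
No repressor is bound and BexZ is active, so *elnQ* is transcribed.
So ElnQ is produced and active.
Autoinducer-2 is absent, so WexR is active.
No repressor is bound and WexR is active, so *quvP* is transcribed.
So QuvP is produced and active.
With repressor QuvP bound, *cilJ* is not transcribed.
So CilJ is not produced.
Required activator CilJ is absent, so *sovV* is not transcribed.
So SovV is not produced.
With no repressor bound, *dovR* is transcribed.
So DovR is produced and active.
No repressor is bound and DovR is active, so *kepS* is transcribed.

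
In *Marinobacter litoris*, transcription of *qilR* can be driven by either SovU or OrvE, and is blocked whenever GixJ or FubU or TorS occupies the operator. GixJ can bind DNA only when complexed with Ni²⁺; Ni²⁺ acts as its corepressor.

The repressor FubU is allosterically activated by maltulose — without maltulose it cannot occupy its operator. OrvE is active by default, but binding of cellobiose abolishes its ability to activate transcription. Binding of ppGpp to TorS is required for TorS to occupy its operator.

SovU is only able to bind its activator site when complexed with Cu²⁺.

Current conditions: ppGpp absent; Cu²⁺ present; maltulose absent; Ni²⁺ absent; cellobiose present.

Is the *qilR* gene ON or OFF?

ON

Cu²⁺ is present, so SovU is active.
Cellobiose is present, so OrvE is inactive.
Ni²⁺ is absent, so GixJ is inactive.
Maltulose is absent, so FubU is inactive.
ppGpp is absent, so TorS is inactive.
Activator SovU is present, so *qilR* is transcribed.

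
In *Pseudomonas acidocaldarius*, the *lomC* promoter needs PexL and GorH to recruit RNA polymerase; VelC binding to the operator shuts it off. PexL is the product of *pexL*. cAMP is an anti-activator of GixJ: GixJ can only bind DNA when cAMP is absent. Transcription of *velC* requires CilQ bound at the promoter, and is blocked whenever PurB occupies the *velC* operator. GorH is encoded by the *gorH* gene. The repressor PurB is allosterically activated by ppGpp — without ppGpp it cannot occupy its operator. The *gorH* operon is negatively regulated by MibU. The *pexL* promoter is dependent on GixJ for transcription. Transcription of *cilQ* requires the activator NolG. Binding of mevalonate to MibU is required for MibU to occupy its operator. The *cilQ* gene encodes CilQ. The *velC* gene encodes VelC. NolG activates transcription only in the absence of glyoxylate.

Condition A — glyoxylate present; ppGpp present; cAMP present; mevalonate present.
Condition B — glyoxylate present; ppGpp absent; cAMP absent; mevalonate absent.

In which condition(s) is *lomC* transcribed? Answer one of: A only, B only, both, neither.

Condition A:
Glyoxylate is present, so NolG is inactive.
Required activator NolG is absent, so *cilQ* is not transcribed.
So CilQ is not produced.
ppGpp is present, so PurB is active.
With repressor PurB bound, *velC* is not transcribed.
So VelC is not produced.
cAMP is present, so GixJ is inactive.
Required activator GixJ is absent, so *pexL* is not transcribed.
So PexL is not produced.
Mevalonate is present, so MibU is active.
With repressor MibU bound, *gorH* is not transcribed.
So GorH is not produced.
Required activator PexL is absent, so *lomC* is not transcribed.
→ *lomC* is OFF in A.
Condition B:
Glyoxylate is present, so NolG is inactive.
Required activator NolG is absent, so *cilQ* is not transcribed.
So CilQ is not produced.
ppGpp is absent, so PurB is inactive.
Required activator CilQ is absent, so *velC* is not transcribed.
So VelC is not produced.
cAMP is absent, so GixJ is active.
No repressor is bound and GixJ is active, so *pexL* is transcribed.
So PexL is produced and active.
Mevalonate is absent, so MibU is inactive.
With no repressor bound, *gorH* is transcribed.
So GorH is produced and active.
No repressor is bound and PexL and GorH are active, so *lomC* is transcribed.
→ *lomC* is ON in B.

B only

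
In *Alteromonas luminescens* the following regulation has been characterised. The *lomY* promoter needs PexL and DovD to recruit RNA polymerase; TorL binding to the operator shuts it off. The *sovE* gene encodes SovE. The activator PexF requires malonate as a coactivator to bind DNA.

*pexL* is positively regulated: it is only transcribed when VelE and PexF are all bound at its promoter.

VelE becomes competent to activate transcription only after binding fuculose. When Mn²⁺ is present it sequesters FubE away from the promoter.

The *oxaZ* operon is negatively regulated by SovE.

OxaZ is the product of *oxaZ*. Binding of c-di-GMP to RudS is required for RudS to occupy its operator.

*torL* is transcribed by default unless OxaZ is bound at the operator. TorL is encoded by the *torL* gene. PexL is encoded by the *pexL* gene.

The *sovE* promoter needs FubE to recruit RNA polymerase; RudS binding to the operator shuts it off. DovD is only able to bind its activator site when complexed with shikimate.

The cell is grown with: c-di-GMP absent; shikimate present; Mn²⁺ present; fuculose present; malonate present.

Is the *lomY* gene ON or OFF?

ON

Fuculose is present, so VelE is active.
Malonate is present, so PexF is active.
No repressor is bound and VelE and PexF are active, so *pexL* is transcribed.
So PexL is produced and active.
Shikimate is present, so DovD is active.
Mn²⁺ is present, so FubE is inactive.
c-di-GMP is absent, so RudS is inactive.
Required activator FubE is absent, so *sovE* is not transcribed.
So SovE is not produced.
With no repressor bound, *oxaZ* is transcribed.
So OxaZ is produced and active.
With repressor OxaZ bound, *torL* is not transcribed.
So TorL is not produced.
No repressor is bound and PexL and DovD are active, so *lomY* is transcribed.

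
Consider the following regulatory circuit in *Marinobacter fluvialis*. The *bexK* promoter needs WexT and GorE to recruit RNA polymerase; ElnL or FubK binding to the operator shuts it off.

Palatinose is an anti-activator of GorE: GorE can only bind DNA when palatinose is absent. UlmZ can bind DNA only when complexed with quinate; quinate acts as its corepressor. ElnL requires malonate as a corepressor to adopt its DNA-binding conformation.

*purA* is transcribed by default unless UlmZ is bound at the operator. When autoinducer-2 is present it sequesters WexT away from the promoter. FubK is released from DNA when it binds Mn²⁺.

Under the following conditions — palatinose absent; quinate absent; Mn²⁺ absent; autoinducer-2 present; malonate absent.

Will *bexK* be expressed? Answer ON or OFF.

OFF

Malonate is absent, so ElnL is inactive.
Autoinducer-2 is present, so WexT is inactive.
Palatinose is absent, so GorE is active.
Mn²⁺ is absent, so FubK is active.
With repressor FubK bound, *bexK* is not transcribed.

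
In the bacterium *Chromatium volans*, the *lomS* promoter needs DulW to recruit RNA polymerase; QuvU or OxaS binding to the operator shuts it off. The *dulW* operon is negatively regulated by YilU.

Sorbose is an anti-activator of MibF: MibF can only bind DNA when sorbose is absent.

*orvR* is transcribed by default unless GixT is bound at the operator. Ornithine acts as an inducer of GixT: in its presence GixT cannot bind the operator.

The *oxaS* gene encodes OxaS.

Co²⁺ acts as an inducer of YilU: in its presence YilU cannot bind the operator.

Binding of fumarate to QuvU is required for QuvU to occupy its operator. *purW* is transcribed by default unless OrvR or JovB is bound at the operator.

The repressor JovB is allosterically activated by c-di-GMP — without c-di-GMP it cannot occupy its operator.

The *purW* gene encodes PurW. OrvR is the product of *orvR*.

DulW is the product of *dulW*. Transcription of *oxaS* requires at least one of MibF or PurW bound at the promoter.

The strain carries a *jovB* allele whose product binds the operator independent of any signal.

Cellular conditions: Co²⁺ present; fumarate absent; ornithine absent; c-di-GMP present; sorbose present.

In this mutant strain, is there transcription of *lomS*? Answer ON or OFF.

ON

Fumarate is absent, so QuvU is inactive.
Co²⁺ is present, so YilU is inactive.
With no repressor bound, *dulW* is transcribed.
So DulW is produced and active.
Sorbose is present, so MibF is inactive.
Ornithine is absent, so GixT is active.
With repressor GixT bound, *orvR* is not transcribed.
So OrvR is not produced.
JovB is constitutively active in this strain.
With repressor JovB bound, *purW* is not transcribed.
So PurW is not produced.
No activator is available at the *oxaS* promoter, so *oxaS* is not transcribed.
So OxaS is not produced.
No repressor is bound and DulW is active, so *lomS* is transcribed.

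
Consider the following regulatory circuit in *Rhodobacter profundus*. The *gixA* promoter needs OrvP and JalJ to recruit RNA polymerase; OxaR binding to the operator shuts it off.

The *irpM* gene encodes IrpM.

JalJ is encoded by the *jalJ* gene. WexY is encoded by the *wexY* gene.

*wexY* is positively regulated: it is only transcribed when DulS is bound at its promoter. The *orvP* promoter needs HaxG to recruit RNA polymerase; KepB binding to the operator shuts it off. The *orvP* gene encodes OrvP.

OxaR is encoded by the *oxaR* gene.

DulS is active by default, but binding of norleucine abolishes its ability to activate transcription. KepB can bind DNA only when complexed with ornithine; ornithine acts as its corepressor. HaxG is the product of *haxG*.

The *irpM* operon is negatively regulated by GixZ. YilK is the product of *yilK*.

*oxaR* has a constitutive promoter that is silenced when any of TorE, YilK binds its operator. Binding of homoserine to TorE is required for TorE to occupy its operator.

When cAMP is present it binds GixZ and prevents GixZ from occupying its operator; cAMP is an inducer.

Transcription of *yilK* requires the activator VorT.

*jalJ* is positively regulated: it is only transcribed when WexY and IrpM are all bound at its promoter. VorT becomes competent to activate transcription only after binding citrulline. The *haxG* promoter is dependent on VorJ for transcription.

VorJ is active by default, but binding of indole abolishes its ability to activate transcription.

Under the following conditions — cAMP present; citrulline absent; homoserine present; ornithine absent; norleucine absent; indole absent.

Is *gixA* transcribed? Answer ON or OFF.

Ornithine is absent, so KepB is inactive.
Indole is absent, so VorJ is active.
No repressor is bound and VorJ is active, so *haxG* is transcribed.
So HaxG is produced and active.
No repressor is bound and HaxG is active, so *orvP* is transcribed.
So OrvP is produced and active.
Norleucine is absent, so DulS is active.
No repressor is bound and DulS is active, so *wexY* is transcribed.
So WexY is produced and active.
cAMP is present, so GixZ is inactive.
With no repressor bound, *irpM* is transcribed.
So IrpM is produced and active.
No repressor is bound and WexY and IrpM are active, so *jalJ* is transcribed.
So JalJ is produced and active.
Homoserine is present, so TorE is active.
Citrulline is absent, so VorT is inactive.
Required activator VorT is absent, so *yilK* is not transcribed.
So YilK is not produced.
With repressor TorE bound, *oxaR* is not transcribed.
So OxaR is not produced.
No repressor is bound and OrvP and JalJ are active, so *gixA* is transcribed.

ON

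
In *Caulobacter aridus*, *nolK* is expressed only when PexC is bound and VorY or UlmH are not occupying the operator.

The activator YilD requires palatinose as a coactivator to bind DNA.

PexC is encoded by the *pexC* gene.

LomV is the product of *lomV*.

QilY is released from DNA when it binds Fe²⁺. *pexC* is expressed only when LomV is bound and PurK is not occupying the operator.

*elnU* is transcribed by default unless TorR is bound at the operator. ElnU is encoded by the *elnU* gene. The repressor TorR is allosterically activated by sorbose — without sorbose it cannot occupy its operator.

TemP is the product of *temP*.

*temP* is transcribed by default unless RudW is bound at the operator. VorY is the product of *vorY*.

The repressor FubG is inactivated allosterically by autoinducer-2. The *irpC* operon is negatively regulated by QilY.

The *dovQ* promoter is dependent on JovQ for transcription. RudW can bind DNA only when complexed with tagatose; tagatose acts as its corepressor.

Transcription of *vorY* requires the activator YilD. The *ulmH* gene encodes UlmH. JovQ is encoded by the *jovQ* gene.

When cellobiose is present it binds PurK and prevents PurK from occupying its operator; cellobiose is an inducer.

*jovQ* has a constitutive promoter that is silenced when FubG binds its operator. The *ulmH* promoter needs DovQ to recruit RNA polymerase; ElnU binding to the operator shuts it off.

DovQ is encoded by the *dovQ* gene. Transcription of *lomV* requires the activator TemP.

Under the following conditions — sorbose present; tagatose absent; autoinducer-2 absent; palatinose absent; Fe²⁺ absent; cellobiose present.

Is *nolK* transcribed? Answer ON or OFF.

Palatinose is absent, so YilD is inactive.
Required activator YilD is absent, so *vorY* is not transcribed.
So VorY is not produced.
Sorbose is present, so TorR is active.
With repressor TorR bound, *elnU* is not transcribed.
So ElnU is not produced.
Autoinducer-2 is absent, so FubG is active.
With repressor FubG bound, *jovQ* is not transcribed.
So JovQ is not produced.
Required activator JovQ is absent, so *dovQ* is not transcribed.
So DovQ is not produced.
Required activator DovQ is absent, so *ulmH* is not transcribed.
So UlmH is not produced.
Tagatose is absent, so RudW is inactive.
With no repressor bound, *temP* is transcribed.
So TemP is produced and active.
No repressor is bound and TemP is active, so *lomV* is transcribed.
So LomV is produced and active.
Cellobiose is present, so PurK is inactive.
No repressor is bound and LomV is active, so *pexC* is transcribed.
So PexC is produced and active.
No repressor is bound and PexC is active, so *nolK* is transcribed.

ON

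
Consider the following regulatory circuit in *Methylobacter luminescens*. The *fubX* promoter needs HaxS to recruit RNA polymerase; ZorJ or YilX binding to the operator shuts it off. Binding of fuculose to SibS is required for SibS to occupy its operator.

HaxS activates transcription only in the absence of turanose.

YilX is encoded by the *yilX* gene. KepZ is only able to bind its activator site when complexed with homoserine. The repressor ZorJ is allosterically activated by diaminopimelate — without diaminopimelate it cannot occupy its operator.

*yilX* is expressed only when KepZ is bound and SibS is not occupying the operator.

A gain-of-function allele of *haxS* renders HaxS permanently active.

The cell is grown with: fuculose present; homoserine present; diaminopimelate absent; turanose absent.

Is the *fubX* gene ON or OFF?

HaxS is constitutively active in this strain.
Diaminopimelate is absent, so ZorJ is inactive.
Homoserine is present, so KepZ is active.
Fuculose is present, so SibS is active.
With repressor SibS bound, *yilX* is not transcribed.
So YilX is not produced.
No repressor is bound and HaxS is active, so *fubX* is transcribed.

ON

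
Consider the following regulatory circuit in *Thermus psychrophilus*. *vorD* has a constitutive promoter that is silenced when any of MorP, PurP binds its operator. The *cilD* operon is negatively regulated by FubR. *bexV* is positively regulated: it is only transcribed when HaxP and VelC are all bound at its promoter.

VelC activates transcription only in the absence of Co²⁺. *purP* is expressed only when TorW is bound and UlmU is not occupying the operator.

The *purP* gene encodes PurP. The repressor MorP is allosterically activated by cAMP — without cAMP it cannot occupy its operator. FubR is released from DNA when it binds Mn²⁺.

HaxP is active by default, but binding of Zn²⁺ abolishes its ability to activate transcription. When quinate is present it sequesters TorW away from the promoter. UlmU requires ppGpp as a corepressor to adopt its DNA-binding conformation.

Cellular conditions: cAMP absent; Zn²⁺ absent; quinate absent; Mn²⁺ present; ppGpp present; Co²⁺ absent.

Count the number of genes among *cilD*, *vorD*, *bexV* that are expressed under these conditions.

Mn²⁺ is present, so FubR is inactive.
With no repressor bound, *cilD* is transcribed.
→ *cilD* is ON.
cAMP is absent, so MorP is inactive.
Quinate is absent, so TorW is active.
ppGpp is present, so UlmU is active.
With repressor UlmU bound, *purP* is not transcribed.
So PurP is not produced.
With no repressor bound, *vorD* is transcribed.
→ *vorD* is ON.
Zn²⁺ is absent, so HaxP is active.
Co²⁺ is absent, so VelC is active.
No repressor is bound and HaxP and VelC are active, so *bexV* is transcribed.
→ *bexV* is ON.
3 of the 3 genes are transcribed.

3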